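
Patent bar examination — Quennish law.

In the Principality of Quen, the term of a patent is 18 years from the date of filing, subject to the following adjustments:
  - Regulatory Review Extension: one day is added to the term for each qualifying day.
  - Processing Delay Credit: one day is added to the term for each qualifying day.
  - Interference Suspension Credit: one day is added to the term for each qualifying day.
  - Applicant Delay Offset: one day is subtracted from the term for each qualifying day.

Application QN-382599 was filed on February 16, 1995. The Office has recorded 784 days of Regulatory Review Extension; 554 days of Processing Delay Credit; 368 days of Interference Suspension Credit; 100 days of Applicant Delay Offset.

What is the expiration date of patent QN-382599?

2017-07-11

Base term: filing date + 18 years → 16 February 2013.
Regulatory Review Extension: +784 days → 11 April 2015.
Processing Delay Credit: +554 days → 16 October 2016.
Interference Suspension Credit: +368 days → 19 October 2017.
Applicant Delay Offset: −100 days → 11 July 2017.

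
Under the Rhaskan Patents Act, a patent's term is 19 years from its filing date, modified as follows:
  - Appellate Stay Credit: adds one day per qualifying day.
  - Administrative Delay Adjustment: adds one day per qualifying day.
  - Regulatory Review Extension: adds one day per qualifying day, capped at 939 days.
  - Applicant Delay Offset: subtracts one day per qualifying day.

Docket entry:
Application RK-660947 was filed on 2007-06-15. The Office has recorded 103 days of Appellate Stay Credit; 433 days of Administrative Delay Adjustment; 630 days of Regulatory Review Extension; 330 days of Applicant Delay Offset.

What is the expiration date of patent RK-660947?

2028-09-28

Base term: filing date + 19 years → 15 June 2026.
Appellate Stay Credit: +103 days → 26 September 2026.
Administrative Delay Adjustment: +433 days → 3 December 2027.
Regulatory Review Extension: 630 days (within the 939-day cap) → +630 days → 24 August 2029.
Applicant Delay Offset: −330 days → 28 September 2028.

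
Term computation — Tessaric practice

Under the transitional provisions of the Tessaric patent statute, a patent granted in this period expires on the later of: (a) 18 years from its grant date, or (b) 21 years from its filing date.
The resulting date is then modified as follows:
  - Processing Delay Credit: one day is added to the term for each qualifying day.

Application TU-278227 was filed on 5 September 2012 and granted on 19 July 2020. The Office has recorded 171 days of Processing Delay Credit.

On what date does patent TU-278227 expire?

January 6, 2039

(a) grant + 18 years → 19 July 2038.
(b) filing + 21 years → 5 September 2033.
Later of the two: 19 July 2038.
Processing Delay Credit: +171 days → 6 January 2039.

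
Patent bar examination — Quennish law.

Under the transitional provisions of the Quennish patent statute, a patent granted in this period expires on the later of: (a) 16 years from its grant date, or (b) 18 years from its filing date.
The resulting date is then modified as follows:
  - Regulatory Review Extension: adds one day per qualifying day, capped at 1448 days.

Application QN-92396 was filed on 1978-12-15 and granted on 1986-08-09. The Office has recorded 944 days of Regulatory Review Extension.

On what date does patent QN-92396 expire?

(a) grant + 16 years → 9 August 2002.
(b) filing + 18 years → 15 December 1996.
Later of the two: 9 August 2002.
Regulatory Review Extension: 944 days (within the 1448-day cap) → +944 days → 10 March 2005.

March 10, 2005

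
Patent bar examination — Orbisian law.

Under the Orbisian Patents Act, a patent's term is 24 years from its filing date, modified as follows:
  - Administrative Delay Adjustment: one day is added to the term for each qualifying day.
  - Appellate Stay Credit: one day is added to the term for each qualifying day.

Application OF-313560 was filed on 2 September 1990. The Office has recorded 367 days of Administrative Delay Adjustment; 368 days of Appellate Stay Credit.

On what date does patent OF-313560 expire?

2016-09-06

Base term: filing date + 24 years → 2 September 2014.
Administrative Delay Adjustment: +367 days → 4 September 2015.
Appellate Stay Credit: +368 days → 6 September 2016.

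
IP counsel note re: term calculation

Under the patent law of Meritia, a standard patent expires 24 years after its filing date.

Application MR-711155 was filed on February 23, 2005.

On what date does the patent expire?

Filing date + 24 years → 23 February 2029.

February 23, 2029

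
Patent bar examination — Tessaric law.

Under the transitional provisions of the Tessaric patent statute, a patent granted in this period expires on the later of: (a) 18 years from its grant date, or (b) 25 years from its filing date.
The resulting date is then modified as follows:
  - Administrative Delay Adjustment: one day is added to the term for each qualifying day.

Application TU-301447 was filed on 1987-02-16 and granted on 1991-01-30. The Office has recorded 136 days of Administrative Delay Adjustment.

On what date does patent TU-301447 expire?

2012-07-01

(a) grant + 18 years → 30 January 2009.
(b) filing + 25 years → 16 February 2012.
Later of the two: 16 February 2012.
Administrative Delay Adjustment: +136 days → 1 July 2012.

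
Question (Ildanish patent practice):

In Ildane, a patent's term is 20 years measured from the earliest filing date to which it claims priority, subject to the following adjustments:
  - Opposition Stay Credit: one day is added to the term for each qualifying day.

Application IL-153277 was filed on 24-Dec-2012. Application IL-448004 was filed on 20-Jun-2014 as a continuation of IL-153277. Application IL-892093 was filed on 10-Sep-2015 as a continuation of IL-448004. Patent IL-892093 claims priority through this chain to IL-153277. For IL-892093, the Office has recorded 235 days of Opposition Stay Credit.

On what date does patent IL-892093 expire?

August 16, 2033

Earliest priority filing: 24 December 2012.
Base term: 24 December 2012 + 20 years → 24 December 2032.
Opposition Stay Credit: +235 days → 16 August 2033.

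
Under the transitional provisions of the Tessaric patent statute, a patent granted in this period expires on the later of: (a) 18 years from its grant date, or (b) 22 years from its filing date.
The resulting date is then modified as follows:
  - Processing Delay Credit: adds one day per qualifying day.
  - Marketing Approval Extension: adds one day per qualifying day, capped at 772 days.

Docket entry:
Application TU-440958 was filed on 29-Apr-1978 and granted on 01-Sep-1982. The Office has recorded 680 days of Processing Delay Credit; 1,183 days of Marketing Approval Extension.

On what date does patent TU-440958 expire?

2004-08-23

(a) grant + 18 years → 1 September 2000.
(b) filing + 22 years → 29 April 2000.
Later of the two: 1 September 2000.
Processing Delay Credit: +680 days → 13 July 2002.
Marketing Approval Extension: 1183 days claimed exceeds the 772-day cap, so +772 days → 23 August 2004.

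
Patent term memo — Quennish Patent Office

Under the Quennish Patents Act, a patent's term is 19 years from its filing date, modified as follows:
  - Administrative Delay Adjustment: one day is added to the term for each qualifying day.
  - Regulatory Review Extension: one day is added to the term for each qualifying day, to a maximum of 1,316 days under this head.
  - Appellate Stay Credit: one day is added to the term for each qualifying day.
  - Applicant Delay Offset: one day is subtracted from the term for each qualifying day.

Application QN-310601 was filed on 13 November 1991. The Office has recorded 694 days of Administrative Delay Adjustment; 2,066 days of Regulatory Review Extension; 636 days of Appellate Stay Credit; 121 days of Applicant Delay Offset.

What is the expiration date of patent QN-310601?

2017-10-12

Base term: filing date + 19 years → 13 November 2010.
Administrative Delay Adjustment: +694 days → 7 October 2012.
Regulatory Review Extension: 2066 days claimed exceeds the 1316-day cap, so +1316 days → 15 May 2016.
Appellate Stay Credit: +636 days → 10 February 2018.
Applicant Delay Offset: −121 days → 12 October 2017.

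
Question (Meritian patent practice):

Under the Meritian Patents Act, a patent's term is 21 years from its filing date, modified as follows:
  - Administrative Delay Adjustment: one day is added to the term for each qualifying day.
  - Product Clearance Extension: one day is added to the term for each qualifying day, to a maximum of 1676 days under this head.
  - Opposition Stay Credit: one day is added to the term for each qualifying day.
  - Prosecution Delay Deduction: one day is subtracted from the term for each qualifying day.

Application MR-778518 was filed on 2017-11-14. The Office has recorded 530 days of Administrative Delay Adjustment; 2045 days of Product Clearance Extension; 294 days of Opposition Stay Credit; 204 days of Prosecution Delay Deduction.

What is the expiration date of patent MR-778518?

Base term: filing date + 21 years → 14 November 2038.
Administrative Delay Adjustment: +530 days → 27 April 2040.
Product Clearance Extension: 2045 days claimed exceeds the 1676-day cap, so +1676 days → 28 November 2044.
Opposition Stay Credit: +294 days → 18 September 2045.
Prosecution Delay Deduction: −204 days → 26 February 2045.

2045-02-26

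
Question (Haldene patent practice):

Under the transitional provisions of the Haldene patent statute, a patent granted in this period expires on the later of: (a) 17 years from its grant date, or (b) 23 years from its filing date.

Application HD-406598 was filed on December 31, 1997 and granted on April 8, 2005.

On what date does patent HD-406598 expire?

(a) grant + 17 years → 8 April 2022.
(b) filing + 23 years → 31 December 2020.
Later of the two: 8 April 2022.

April 8, 2022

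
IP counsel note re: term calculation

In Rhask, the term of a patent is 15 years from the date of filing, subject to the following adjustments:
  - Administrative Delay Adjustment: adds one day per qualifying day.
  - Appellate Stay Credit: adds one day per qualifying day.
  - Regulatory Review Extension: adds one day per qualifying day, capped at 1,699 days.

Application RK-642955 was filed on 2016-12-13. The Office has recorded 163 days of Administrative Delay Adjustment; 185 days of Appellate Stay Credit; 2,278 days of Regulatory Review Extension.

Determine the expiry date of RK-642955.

Base term: filing date + 15 years → 13 December 2031.
Administrative Delay Adjustment: +163 days → 24 May 2032.
Appellate Stay Credit: +185 days → 25 November 2032.
Regulatory Review Extension: 2278 days claimed exceeds the 1699-day cap, so +1699 days → 21 July 2037.

2037-07-21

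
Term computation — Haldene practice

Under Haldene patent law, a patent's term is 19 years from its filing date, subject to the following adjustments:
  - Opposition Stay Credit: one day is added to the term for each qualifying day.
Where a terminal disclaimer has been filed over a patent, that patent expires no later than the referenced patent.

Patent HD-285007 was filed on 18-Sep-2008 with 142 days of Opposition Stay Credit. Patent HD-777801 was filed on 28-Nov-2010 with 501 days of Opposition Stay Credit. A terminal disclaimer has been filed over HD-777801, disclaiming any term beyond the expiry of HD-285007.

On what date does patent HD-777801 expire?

2028-02-07

Natural term of HD-777801:
  Base: filing + 19 years → 28 November 2029.
  Opposition Stay Credit: +501 days → 13 April 2031.
Expiry of referenced patent HD-285007:
  Base: filing + 19 years → 18 September 2027.
  Opposition Stay Credit: +142 days → 7 February 2028.
Terminal disclaimer: HD-777801 expires on the earlier of 13 April 2031 and 7 February 2028.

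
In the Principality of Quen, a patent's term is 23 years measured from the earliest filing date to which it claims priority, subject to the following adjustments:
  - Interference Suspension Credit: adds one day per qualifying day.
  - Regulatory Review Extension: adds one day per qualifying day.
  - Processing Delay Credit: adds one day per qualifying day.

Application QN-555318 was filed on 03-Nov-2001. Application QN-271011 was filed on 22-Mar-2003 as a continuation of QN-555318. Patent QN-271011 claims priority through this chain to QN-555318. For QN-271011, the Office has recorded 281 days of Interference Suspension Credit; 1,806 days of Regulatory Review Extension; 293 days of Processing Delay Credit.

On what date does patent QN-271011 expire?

May 11, 2031

Earliest priority filing: 3 November 2001.
Base term: 3 November 2001 + 23 years → 3 November 2024.
Interference Suspension Credit: +281 days → 11 August 2025.
Regulatory Review Extension: +1806 days → 22 July 2030.
Processing Delay Credit: +293 days → 11 May 2031.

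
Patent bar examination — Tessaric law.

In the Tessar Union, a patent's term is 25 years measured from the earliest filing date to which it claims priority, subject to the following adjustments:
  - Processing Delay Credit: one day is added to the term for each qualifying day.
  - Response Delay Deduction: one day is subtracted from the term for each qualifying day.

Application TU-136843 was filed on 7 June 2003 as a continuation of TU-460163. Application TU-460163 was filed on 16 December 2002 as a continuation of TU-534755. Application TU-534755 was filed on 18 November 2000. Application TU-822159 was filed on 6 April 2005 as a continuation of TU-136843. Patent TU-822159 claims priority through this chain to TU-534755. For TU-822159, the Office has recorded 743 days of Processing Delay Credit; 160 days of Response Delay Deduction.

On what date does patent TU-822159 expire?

Earliest priority filing: 18 November 2000.
Base term: 18 November 2000 + 25 years → 18 November 2025.
Processing Delay Credit: +743 days → 1 December 2027.
Response Delay Deduction: −160 days → 24 June 2027.

June 24, 2027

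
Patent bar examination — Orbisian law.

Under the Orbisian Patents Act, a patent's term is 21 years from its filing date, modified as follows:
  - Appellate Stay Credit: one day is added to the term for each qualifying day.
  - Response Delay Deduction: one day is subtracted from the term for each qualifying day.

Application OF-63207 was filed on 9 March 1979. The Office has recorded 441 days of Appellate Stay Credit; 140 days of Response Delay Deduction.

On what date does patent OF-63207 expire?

Base term: filing date + 21 years → 9 March 2000.
Appellate Stay Credit: +441 days → 24 May 2001.
Response Delay Deduction: −140 days → 4 January 2001.

2001-01-04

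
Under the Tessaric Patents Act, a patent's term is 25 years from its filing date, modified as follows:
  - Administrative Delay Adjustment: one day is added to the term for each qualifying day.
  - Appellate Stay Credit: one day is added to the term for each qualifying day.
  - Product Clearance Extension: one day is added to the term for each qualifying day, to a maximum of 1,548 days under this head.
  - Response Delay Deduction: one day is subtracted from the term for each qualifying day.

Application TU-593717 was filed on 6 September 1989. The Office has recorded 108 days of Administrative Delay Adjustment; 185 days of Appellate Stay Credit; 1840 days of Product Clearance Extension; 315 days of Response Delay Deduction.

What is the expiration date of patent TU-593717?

November 10, 2018

Base term: filing date + 25 years → 6 September 2014.
Administrative Delay Adjustment: +108 days → 23 December 2014.
Appellate Stay Credit: +185 days → 26 June 2015.
Product Clearance Extension: 1840 days claimed exceeds the 1548-day cap, so +1548 days → 21 September 2019.
Response Delay Deduction: −315 days → 10 November 2018.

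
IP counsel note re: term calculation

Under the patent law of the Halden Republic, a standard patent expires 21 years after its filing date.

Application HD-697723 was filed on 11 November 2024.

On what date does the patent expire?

Filing date + 21 years → 11 November 2045.

2045-11-11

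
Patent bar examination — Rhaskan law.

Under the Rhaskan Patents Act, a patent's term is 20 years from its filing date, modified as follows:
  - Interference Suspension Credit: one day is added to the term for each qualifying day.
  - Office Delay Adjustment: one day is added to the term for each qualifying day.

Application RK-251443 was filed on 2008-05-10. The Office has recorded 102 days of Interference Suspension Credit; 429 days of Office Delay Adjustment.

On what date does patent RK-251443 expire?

October 23, 2029

Base term: filing date + 20 years → 10 May 2028.
Interference Suspension Credit: +102 days → 20 August 2028.
Office Delay Adjustment: +429 days → 23 October 2029.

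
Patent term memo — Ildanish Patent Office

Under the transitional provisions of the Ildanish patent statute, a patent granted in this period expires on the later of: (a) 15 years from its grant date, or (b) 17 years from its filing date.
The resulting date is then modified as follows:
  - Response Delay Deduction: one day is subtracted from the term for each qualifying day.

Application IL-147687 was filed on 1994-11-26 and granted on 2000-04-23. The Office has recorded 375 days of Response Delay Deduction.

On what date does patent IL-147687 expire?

April 13, 2014

(a) grant + 15 years → 23 April 2015.
(b) filing + 17 years → 26 November 2011.
Later of the two: 23 April 2015.
Response Delay Deduction: −375 days → 13 April 2014.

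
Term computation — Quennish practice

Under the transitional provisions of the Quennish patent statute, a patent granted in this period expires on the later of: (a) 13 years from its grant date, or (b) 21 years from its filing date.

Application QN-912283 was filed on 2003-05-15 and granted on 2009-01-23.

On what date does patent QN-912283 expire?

May 15, 2024

(a) grant + 13 years → 23 January 2022.
(b) filing + 21 years → 15 May 2024.
Later of the two: 15 May 2024.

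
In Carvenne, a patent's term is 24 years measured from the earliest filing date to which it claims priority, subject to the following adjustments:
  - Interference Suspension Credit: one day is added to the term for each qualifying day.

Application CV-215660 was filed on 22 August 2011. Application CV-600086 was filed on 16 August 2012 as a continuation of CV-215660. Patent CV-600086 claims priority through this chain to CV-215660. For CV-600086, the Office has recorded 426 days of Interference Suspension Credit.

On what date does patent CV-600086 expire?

October 21, 2036

Earliest priority filing: 22 August 2011.
Base term: 22 August 2011 + 24 years → 22 August 2035.
Interference Suspension Credit: +426 days → 21 October 2036.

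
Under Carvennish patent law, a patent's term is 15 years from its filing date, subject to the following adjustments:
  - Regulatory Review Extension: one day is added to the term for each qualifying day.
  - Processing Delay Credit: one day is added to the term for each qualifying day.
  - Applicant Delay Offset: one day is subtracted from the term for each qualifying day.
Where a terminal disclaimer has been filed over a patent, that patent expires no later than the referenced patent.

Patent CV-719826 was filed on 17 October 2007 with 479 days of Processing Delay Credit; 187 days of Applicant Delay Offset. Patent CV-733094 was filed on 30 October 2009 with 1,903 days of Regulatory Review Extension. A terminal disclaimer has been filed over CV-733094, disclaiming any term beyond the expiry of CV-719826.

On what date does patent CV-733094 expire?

2023-08-05

Natural term of CV-733094:
  Base: filing + 15 years → 30 October 2024.
  Regulatory Review Extension: +1903 days → 15 January 2030.
Expiry of referenced patent CV-719826:
  Base: filing + 15 years → 17 October 2022.
  Processing Delay Credit: +479 days → 8 February 2024.
  Applicant Delay Offset: −187 days → 5 August 2023.
Terminal disclaimer: CV-733094 expires on the earlier of 15 January 2030 and 5 August 2023.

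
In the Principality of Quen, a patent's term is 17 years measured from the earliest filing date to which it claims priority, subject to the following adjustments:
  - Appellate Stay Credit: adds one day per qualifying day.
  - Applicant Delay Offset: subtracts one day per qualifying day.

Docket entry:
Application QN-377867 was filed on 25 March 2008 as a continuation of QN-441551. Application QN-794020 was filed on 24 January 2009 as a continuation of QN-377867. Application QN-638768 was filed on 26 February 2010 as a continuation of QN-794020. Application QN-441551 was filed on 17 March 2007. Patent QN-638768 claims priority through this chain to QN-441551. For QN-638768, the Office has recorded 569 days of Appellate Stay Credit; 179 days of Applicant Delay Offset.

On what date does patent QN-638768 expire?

Earliest priority filing: 17 March 2007.
Base term: 17 March 2007 + 17 years → 17 March 2024.
Appellate Stay Credit: +569 days → 7 October 2025.
Applicant Delay Offset: −179 days → 11 April 2025.

2025-04-11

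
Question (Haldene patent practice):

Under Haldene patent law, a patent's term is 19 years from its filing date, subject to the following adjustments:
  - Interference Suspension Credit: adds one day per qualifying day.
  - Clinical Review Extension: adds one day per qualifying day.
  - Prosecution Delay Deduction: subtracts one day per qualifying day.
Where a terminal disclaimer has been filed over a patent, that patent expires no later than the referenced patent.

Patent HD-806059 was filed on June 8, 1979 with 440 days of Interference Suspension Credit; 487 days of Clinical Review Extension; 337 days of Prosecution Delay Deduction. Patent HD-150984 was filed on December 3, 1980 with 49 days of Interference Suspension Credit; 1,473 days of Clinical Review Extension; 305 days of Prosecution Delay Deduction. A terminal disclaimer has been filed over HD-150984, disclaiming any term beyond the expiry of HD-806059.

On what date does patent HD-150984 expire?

Natural term of HD-150984:
  Base: filing + 19 years → 3 December 1999.
  Interference Suspension Credit: +49 days → 21 January 2000.
  Clinical Review Extension: +1473 days → 2 February 2004.
  Prosecution Delay Deduction: −305 days → 3 April 2003.
Expiry of referenced patent HD-806059:
  Base: filing + 19 years → 8 June 1998.
  Interference Suspension Credit: +440 days → 22 August 1999.
  Clinical Review Extension: +487 days → 21 December 2000.
  Prosecution Delay Deduction: −337 days → 19 January 2000.
Terminal disclaimer: HD-150984 expires on the earlier of 3 April 2003 and 19 January 2000.

2000-01-19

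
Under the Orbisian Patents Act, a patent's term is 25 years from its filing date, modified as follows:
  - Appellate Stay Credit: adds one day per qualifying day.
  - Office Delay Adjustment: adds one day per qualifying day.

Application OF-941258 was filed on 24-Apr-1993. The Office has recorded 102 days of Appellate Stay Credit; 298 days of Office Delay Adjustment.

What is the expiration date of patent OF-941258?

Base term: filing date + 25 years → 24 April 2018.
Appellate Stay Credit: +102 days → 4 August 2018.
Office Delay Adjustment: +298 days → 29 May 2019.

May 29, 2019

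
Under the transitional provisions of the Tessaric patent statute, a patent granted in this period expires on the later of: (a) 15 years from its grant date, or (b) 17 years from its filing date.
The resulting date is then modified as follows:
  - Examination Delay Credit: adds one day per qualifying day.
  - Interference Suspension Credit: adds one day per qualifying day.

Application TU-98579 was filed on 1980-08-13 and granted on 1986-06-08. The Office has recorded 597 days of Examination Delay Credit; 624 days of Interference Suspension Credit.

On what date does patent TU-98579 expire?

(a) grant + 15 years → 8 June 2001.
(b) filing + 17 years → 13 August 1997.
Later of the two: 8 June 2001.
Examination Delay Credit: +597 days → 26 January 2003.
Interference Suspension Credit: +624 days → 11 October 2004.

2004-10-11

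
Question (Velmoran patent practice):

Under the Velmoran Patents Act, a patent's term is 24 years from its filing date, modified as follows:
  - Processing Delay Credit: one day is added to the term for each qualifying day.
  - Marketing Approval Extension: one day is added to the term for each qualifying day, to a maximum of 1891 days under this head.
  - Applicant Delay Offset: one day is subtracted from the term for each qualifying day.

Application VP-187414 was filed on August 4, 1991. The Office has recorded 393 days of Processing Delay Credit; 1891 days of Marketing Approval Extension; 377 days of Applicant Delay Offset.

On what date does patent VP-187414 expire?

Base term: filing date + 24 years → 4 August 2015.
Processing Delay Credit: +393 days → 31 August 2016.
Marketing Approval Extension: 1891 days (within the 1891-day cap) → +1891 days → 4 November 2021.
Applicant Delay Offset: −377 days → 23 October 2020.

October 23, 2020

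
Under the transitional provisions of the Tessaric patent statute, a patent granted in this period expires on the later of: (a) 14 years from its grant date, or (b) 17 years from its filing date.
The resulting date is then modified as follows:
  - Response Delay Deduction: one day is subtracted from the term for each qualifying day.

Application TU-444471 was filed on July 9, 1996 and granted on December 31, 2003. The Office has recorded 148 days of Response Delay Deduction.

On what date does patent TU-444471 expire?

August 5, 2017

(a) grant + 14 years → 31 December 2017.
(b) filing + 17 years → 9 July 2013.
Later of the two: 31 December 2017.
Response Delay Deduction: −148 days → 5 August 2017.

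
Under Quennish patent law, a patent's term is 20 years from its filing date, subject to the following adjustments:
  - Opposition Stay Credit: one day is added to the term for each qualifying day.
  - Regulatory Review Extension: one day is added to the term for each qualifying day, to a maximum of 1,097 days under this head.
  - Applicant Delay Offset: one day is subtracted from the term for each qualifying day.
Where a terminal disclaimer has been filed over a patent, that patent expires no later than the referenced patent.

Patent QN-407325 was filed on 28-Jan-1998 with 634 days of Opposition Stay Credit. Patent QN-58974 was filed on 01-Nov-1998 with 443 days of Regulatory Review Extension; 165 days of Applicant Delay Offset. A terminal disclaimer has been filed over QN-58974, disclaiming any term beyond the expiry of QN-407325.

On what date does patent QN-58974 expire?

Natural term of QN-58974:
  Base: filing + 20 years → 1 November 2018.
  Regulatory Review Extension: 443 days (within the 1097-day cap) → +443 days → 18 January 2020.
  Applicant Delay Offset: −165 days → 6 August 2019.
Expiry of referenced patent QN-407325:
  Base: filing + 20 years → 28 January 2018.
  Opposition Stay Credit: +634 days → 24 October 2019.
Terminal disclaimer: QN-58974 expires on the earlier of 6 August 2019 and 24 October 2019.

2019-08-06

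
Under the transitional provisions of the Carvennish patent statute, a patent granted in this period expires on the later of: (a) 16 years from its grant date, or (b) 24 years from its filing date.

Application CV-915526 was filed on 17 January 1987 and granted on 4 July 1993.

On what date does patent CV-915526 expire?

(a) grant + 16 years → 4 July 2009.
(b) filing + 24 years → 17 January 2011.
Later of the two: 17 January 2011.

2011-01-17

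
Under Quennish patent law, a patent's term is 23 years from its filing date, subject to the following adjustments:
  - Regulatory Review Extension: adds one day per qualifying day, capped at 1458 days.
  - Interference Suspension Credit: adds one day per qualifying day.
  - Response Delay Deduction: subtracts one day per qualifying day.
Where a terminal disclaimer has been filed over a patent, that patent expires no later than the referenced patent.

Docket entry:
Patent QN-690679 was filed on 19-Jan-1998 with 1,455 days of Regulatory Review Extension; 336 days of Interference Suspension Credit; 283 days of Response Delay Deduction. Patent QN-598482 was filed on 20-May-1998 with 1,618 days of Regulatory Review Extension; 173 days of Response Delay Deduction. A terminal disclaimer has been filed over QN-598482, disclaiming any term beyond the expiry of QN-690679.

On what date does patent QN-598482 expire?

Natural term of QN-598482:
  Base: filing + 23 years → 20 May 2021.
  Regulatory Review Extension: 1618 days claimed exceeds the 1458-day cap, so +1458 days → 17 May 2025.
  Response Delay Deduction: −173 days → 25 November 2024.
Expiry of referenced patent QN-690679:
  Base: filing + 23 years → 19 January 2021.
  Regulatory Review Extension: 1455 days (within the 1458-day cap) → +1455 days → 13 January 2025.
  Interference Suspension Credit: +336 days → 15 December 2025.
  Response Delay Deduction: −283 days → 7 March 2025.
Terminal disclaimer: QN-598482 expires on the earlier of 25 November 2024 and 7 March 2025.

2024-11-25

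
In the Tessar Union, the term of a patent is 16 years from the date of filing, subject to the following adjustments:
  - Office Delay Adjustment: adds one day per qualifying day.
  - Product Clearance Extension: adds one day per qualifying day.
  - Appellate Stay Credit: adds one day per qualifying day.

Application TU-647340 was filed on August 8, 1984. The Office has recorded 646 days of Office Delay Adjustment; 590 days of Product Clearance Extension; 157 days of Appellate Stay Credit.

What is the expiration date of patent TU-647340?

2004-06-01

Base term: filing date + 16 years → 8 August 2000.
Office Delay Adjustment: +646 days → 16 May 2002.
Product Clearance Extension: +590 days → 27 December 2003.
Appellate Stay Credit: +157 days → 1 June 2004.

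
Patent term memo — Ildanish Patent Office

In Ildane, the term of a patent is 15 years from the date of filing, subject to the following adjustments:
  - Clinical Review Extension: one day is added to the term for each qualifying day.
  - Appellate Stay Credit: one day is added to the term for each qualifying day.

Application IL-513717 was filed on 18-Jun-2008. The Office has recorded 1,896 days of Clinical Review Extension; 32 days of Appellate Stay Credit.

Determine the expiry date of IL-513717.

September 27, 2028

Base term: filing date + 15 years → 18 June 2023.
Clinical Review Extension: +1896 days → 26 August 2028.
Appellate Stay Credit: +32 days → 27 September 2028.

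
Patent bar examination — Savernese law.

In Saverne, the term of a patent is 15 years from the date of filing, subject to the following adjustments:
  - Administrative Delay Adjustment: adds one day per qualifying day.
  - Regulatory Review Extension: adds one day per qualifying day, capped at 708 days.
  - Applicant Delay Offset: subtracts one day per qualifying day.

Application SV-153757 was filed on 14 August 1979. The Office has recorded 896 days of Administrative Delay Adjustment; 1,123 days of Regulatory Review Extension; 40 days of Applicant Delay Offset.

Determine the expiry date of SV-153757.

November 25, 1998

Base term: filing date + 15 years → 14 August 1994.
Administrative Delay Adjustment: +896 days → 26 January 1997.
Regulatory Review Extension: 1123 days claimed exceeds the 708-day cap, so +708 days → 4 January 1999.
Applicant Delay Offset: −40 days → 25 November 1998.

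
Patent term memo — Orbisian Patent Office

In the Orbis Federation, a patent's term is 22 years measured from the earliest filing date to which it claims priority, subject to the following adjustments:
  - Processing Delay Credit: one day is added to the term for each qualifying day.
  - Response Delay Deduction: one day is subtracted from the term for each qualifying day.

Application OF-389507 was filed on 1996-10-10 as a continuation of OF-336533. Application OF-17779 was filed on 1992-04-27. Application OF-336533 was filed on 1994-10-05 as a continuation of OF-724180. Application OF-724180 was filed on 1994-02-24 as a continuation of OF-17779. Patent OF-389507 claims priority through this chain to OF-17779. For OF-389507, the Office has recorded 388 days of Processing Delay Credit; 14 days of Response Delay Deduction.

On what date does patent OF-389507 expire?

Earliest priority filing: 27 April 1992.
Base term: 27 April 1992 + 22 years → 27 April 2014.
Processing Delay Credit: +388 days → 20 May 2015.
Response Delay Deduction: −14 days → 6 May 2015.

May 6, 2015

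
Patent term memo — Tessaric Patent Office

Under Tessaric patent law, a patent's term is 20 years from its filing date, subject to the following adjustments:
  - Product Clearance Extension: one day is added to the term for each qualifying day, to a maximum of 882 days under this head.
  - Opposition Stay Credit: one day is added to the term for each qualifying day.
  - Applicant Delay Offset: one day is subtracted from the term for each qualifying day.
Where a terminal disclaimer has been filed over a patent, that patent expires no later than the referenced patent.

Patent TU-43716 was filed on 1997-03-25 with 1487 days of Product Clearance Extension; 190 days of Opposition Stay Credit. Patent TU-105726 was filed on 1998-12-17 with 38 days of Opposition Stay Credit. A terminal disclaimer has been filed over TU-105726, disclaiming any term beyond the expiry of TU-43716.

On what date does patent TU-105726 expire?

Natural term of TU-105726:
  Base: filing + 20 years → 17 December 2018.
  Opposition Stay Credit: +38 days → 24 January 2019.
Expiry of referenced patent TU-43716:
  Base: filing + 20 years → 25 March 2017.
  Product Clearance Extension: 1487 days claimed exceeds the 882-day cap, so +882 days → 24 August 2019.
  Opposition Stay Credit: +190 days → 1 March 2020.
Terminal disclaimer: TU-105726 expires on the earlier of 24 January 2019 and 1 March 2020.

January 24, 2019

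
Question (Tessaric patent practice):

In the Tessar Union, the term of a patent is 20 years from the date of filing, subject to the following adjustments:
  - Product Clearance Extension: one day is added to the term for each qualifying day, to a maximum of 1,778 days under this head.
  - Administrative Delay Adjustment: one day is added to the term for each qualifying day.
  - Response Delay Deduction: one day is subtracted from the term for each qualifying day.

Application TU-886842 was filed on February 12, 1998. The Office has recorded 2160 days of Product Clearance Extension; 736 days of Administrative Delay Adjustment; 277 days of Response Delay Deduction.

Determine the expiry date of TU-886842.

March 29, 2024

Base term: filing date + 20 years → 12 February 2018.
Product Clearance Extension: 2160 days claimed exceeds the 1778-day cap, so +1778 days → 26 December 2022.
Administrative Delay Adjustment: +736 days → 31 December 2024.
Response Delay Deduction: −277 days → 29 March 2024.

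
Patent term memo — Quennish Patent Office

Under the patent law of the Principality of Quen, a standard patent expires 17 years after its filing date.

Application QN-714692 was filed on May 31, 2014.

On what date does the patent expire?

Filing date + 17 years → 31 May 2031.

2031-05-31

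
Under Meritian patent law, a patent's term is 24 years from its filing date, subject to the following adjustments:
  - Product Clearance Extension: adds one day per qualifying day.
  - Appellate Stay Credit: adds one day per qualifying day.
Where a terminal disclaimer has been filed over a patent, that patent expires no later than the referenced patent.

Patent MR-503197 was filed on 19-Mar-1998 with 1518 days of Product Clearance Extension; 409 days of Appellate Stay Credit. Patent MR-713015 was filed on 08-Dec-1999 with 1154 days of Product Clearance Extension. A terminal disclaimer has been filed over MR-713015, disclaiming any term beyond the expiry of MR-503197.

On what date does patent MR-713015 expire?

2027-02-04

Natural term of MR-713015:
  Base: filing + 24 years → 8 December 2023.
  Product Clearance Extension: +1154 days → 4 February 2027.
Expiry of referenced patent MR-503197:
  Base: filing + 24 years → 19 March 2022.
  Product Clearance Extension: +1518 days → 15 May 2026.
  Appellate Stay Credit: +409 days → 28 June 2027.
Terminal disclaimer: MR-713015 expires on the earlier of 4 February 2027 and 28 June 2027.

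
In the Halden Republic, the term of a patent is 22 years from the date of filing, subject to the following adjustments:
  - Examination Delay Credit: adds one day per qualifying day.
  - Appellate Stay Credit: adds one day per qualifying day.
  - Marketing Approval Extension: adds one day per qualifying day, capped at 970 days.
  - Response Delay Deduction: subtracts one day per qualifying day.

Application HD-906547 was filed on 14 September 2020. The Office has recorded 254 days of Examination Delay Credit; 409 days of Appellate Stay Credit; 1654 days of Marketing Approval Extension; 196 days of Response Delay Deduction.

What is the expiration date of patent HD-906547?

Base term: filing date + 22 years → 14 September 2042.
Examination Delay Credit: +254 days → 26 May 2043.
Appellate Stay Credit: +409 days → 8 July 2044.
Marketing Approval Extension: 1654 days claimed exceeds the 970-day cap, so +970 days → 5 March 2047.
Response Delay Deduction: −196 days → 21 August 2046.

August 21, 2046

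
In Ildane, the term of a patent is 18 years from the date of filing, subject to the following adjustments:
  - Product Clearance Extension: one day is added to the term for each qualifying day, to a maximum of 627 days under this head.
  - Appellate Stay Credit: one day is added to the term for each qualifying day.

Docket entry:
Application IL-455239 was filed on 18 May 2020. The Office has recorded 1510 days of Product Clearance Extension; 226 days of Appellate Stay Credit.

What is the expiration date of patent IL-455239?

September 17, 2040

Base term: filing date + 18 years → 18 May 2038.
Product Clearance Extension: 1510 days claimed exceeds the 627-day cap, so +627 days → 4 February 2040.
Appellate Stay Credit: +226 days → 17 September 2040.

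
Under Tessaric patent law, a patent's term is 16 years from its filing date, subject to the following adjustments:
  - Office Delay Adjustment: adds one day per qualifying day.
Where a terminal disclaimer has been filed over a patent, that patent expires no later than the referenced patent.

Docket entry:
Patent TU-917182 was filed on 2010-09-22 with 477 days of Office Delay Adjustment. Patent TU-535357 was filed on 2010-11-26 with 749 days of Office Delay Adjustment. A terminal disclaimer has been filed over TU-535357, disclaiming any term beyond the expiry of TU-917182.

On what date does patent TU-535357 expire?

2028-01-12

Natural term of TU-535357:
  Base: filing + 16 years → 26 November 2026.
  Office Delay Adjustment: +749 days → 14 December 2028.
Expiry of referenced patent TU-917182:
  Base: filing + 16 years → 22 September 2026.
  Office Delay Adjustment: +477 days → 12 January 2028.
Terminal disclaimer: TU-535357 expires on the earlier of 14 December 2028 and 12 January 2028.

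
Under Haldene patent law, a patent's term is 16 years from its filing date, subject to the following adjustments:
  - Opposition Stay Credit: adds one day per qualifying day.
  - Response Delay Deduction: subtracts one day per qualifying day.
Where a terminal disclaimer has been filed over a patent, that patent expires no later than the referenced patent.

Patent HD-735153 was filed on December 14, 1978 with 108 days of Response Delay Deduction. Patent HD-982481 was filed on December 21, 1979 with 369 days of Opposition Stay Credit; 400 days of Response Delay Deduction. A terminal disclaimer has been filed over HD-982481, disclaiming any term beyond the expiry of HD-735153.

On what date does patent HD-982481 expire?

August 28, 1994

Natural term of HD-982481:
  Base: filing + 16 years → 21 December 1995.
  Opposition Stay Credit: +369 days → 24 December 1996.
  Response Delay Deduction: −400 days → 20 November 1995.
Expiry of referenced patent HD-735153:
  Base: filing + 16 years → 14 December 1994.
  Response Delay Deduction: −108 days → 28 August 1994.
Terminal disclaimer: HD-982481 expires on the earlier of 20 November 1995 and 28 August 1994.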